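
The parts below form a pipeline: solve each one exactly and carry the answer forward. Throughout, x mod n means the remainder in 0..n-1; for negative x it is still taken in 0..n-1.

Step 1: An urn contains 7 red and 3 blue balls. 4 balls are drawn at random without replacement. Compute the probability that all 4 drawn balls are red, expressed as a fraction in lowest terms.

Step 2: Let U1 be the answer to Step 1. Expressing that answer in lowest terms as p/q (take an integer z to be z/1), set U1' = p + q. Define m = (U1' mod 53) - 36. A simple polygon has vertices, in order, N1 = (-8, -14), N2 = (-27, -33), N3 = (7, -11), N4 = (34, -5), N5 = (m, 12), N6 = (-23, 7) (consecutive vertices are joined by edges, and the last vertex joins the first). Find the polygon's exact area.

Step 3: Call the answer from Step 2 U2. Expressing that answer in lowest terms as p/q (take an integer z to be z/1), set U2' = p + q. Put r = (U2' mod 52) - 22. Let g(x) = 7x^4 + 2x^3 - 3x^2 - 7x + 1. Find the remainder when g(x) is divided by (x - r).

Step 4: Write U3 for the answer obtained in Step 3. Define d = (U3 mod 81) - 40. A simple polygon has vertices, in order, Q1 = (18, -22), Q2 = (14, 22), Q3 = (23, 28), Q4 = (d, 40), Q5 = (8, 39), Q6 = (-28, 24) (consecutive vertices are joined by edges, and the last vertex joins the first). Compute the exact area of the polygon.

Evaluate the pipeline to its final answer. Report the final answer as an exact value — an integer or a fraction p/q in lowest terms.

1461

Step 1: total draws C(10,4) = 210; favorable C(7,4) = 35; P = 1/6; answer 1/6
Step 2: U1 = 1/6; threaded value p + q = 7; m = -29; cross terms: (-8*-33 - -27*-14)=-114, (-27*-11 - 7*-33)=528, (7*-5 - 34*-11)=339, (34*12 - -29*-5)=263, (-29*7 - -23*12)=73, (-23*-14 - -8*7)=378; twice the area = |1467| = 1467; area = 1467/2; answer 1467/2
Step 3: U2 = 1467/2; threaded value p + q = 1469; r = -9; remainder = value at the root: 7*(-9)^4 + 2*(-9)^3 - 3*(-9)^2 - 7*(-9)^1 + 1 = (45927) + (-1458) + (-243) + (63) + (1) = 44290; answer 44290
Step 4: U3 = 44290; d = 24; cross terms: (18*22 - 14*-22)=704, (14*28 - 23*22)=-114, (23*40 - 24*28)=248, (24*39 - 8*40)=616, (8*24 - -28*39)=1284, (-28*-22 - 18*24)=184; twice the area = |2922| = 2922; area = 1461; answer 1461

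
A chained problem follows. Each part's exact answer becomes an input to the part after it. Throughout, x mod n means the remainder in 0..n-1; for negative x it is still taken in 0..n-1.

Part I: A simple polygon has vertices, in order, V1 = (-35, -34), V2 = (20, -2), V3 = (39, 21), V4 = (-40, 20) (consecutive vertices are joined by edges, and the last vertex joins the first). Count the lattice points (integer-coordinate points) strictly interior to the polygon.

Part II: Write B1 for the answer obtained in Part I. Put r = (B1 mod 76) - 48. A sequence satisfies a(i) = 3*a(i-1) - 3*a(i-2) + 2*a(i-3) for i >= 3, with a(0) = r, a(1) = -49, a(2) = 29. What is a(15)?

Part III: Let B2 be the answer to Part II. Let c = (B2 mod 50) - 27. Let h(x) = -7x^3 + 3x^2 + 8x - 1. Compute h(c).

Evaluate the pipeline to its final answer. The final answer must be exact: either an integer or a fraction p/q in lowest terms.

Part I: cross terms: (-35*-2 - 20*-34)=750, (20*21 - 39*-2)=498, (39*20 - -40*21)=1620, (-40*-34 - -35*20)=2060; twice the area = |4928| = 4928; area = 2464; boundary points = 1 + 1 + 1 + 1 = 4; strictly interior points = area - boundary/2 + 1 = 2463; answer 2463
Part II: B1 = 2463; r = -17; a(3) = 3*(29) - 3*(-49) + 2*(-17) = 200; iterating: a(3)=200, a(4)=415, a(5)=703, a(6)=1264, a(7)=2513, a(8)=5153, a(9)=10448, a(10)=20911, a(11)=41695, a(12)=83248, a(13)=166481, a(14)=333089, a(15)=666320; answer 666320
Part III: B2 = 666320; c = -7; -7*(-7)^3 + 3*(-7)^2 + 8*(-7)^1 - 1 = (2401) + (147) + (-56) + (-1) = 2491; answer 2491

2491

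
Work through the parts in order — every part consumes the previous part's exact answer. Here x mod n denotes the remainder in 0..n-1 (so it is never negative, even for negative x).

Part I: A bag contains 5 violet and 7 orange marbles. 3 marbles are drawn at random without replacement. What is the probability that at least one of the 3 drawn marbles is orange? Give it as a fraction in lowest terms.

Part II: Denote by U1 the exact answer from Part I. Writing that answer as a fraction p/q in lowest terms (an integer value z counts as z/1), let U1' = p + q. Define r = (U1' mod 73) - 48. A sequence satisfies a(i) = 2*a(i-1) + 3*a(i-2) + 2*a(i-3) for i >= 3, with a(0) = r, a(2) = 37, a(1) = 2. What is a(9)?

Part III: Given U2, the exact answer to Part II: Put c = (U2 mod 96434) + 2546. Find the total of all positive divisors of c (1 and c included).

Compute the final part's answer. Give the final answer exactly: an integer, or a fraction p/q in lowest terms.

Part I: total draws C(12,3) = 220; complement C(5,3) = 10; favorable 220 - 10 = 210; P = 21/22; answer 21/22
Part II: U1 = 21/22; threaded value p + q = 43; r = -5; a(3) = 2*(37) + 3*(2) + 2*(-5) = 70; iterating: a(3)=70, a(4)=255, a(5)=794, a(6)=2493, a(7)=7878, a(8)=24823, a(9)=78266; answer 78266
Part III: U2 = 78266; c = 80812; 80812 = 2^2 * 89 * 227; sigma = (1 + 2 + 4) * (1 + 89) * (1 + 227) = 7 * 90 * 228 = 143640; answer 143640

143640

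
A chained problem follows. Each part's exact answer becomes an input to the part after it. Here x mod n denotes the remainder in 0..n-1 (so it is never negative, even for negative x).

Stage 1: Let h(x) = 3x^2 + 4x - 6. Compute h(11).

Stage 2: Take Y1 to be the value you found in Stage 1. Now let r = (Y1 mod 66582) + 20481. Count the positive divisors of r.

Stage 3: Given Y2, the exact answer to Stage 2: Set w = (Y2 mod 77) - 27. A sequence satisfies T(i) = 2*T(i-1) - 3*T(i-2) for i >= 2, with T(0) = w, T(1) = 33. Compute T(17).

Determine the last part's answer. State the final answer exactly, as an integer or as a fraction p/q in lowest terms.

Stage 1: 3*(11)^2 + 4*(11)^1 - 6 = (363) + (44) + (-6) = 401; answer 401
Stage 2: Y1 = 401; r = 20882; 20882 = 2 * 53 * 197; number of divisors = (1+1) * (1+1) * (1+1) = 8; answer 8
Stage 3: Y2 = 8; w = -19; T(2) = 2*(33) - 3*(-19) = 123; iterating: T(2)=123, T(3)=147, T(4)=-75, T(5)=-591, T(6)=-957, T(7)=-141, T(8)=2589, T(9)=5601, T(10)=3435, T(11)=-9933, T(12)=-30171, T(13)=-30543, T(14)=29427, T(15)=150483, T(16)=212685, T(17)=-26079; answer -26079

-26079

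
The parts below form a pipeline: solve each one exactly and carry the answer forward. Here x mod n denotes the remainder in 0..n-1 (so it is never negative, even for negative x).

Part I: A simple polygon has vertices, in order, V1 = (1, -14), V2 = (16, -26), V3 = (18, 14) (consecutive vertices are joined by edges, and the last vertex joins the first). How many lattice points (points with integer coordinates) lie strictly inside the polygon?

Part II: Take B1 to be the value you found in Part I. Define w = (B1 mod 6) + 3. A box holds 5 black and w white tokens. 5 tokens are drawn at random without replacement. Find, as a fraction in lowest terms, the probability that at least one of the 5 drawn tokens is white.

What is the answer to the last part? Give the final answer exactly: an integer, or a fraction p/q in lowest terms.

791/792

Part I: cross terms: (1*-26 - 16*-14)=198, (16*14 - 18*-26)=692, (18*-14 - 1*14)=-266; twice the area = |624| = 624; area = 312; boundary points = 3 + 2 + 1 = 6; strictly interior points = area - boundary/2 + 1 = 310; answer 310
Part II: B1 = 310; w = 7; total draws C(12,5) = 792; complement C(5,5) = 1; favorable 792 - 1 = 791; P = 791/792; answer 791/792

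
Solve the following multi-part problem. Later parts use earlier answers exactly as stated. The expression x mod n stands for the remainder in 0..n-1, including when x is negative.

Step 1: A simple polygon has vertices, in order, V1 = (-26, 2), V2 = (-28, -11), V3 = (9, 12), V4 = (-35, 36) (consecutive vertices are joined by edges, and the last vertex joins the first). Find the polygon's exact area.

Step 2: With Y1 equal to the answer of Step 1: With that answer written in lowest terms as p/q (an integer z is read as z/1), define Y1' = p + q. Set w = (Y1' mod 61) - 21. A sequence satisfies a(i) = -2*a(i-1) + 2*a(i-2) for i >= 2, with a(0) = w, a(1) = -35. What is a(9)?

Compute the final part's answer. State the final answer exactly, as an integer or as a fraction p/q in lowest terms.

-64176

Step 1: cross terms: (-26*-11 - -28*2)=342, (-28*12 - 9*-11)=-237, (9*36 - -35*12)=744, (-35*2 - -26*36)=866; twice the area = |1715| = 1715; area = 1715/2; answer 1715/2
Step 2: Y1 = 1715/2; threaded value p + q = 1717; w = -12; a(2) = -2*(-35) + 2*(-12) = 46; iterating: a(2)=46, a(3)=-162, a(4)=416, a(5)=-1156, a(6)=3144, a(7)=-8600, a(8)=23488, a(9)=-64176; answer -64176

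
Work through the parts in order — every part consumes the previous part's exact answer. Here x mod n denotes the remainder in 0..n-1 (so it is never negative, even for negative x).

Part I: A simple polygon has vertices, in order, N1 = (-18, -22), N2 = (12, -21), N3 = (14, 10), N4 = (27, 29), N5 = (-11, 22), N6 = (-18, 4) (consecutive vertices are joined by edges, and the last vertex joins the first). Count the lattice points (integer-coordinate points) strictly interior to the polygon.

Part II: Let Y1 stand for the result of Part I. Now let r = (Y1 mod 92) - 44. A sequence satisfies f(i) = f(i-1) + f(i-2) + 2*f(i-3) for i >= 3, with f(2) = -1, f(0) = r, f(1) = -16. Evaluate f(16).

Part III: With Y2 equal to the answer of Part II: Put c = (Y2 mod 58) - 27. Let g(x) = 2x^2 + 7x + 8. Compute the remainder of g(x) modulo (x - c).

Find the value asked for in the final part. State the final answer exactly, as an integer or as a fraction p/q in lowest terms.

233

Part I: cross terms: (-18*-21 - 12*-22)=642, (12*10 - 14*-21)=414, (14*29 - 27*10)=136, (27*22 - -11*29)=913, (-11*4 - -18*22)=352, (-18*-22 - -18*4)=468; twice the area = |2925| = 2925; area = 2925/2; boundary points = 1 + 1 + 1 + 1 + 1 + 26 = 31; strictly interior points = area - boundary/2 + 1 = 1448; answer 1448
Part II: Y1 = 1448; r = 24; f(3) = 1*(-1) + 1*(-16) + 2*(24) = 31; iterating: f(3)=31, f(4)=-2, f(5)=27, f(6)=87, f(7)=110, f(8)=251, f(9)=535, f(10)=1006, f(11)=2043, f(12)=4119, f(13)=8174, f(14)=16379, f(15)=32791, f(16)=65518; answer 65518
Part III: Y2 = 65518; c = 9; remainder = value at the root: 2*(9)^2 + 7*(9)^1 + 8 = (162) + (63) + (8) = 233; answer 233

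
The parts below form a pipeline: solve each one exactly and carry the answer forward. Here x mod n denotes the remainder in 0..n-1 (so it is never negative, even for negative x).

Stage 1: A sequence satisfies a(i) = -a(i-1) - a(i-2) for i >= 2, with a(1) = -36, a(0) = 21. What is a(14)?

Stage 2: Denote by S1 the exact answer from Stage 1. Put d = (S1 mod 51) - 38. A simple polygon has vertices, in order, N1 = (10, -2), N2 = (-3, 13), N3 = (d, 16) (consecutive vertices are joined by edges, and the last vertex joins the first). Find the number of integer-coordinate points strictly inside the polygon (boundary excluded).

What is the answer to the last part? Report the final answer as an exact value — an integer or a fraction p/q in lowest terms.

Stage 1: a(2) = -1*(-36) - 1*(21) = 15; iterating: a(2)=15, a(3)=21, a(4)=-36, a(5)=15, a(6)=21, a(7)=-36, a(8)=15, a(9)=21, a(10)=-36, a(11)=15, a(12)=21, a(13)=-36, a(14)=15; answer 15
Stage 2: S1 = 15; d = -23; cross terms: (10*13 - -3*-2)=124, (-3*16 - -23*13)=251, (-23*-2 - 10*16)=-114; twice the area = |261| = 261; area = 261/2; boundary points = 1 + 1 + 3 = 5; strictly interior points = area - boundary/2 + 1 = 129; answer 129

129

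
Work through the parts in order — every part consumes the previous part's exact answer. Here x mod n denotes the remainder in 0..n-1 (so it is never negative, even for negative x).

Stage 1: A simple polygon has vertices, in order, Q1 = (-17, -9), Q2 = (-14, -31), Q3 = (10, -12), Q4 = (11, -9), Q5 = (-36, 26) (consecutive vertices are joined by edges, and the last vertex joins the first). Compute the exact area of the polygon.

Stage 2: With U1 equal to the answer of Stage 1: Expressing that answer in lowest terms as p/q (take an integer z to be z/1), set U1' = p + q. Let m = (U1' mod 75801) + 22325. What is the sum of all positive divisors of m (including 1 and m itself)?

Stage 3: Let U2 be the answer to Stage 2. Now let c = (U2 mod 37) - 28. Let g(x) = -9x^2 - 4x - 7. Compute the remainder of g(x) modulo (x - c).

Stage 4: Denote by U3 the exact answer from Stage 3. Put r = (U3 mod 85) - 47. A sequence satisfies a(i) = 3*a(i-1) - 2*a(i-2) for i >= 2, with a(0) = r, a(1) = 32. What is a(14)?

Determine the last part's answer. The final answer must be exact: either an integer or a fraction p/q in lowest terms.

507874

Stage 1: cross terms: (-17*-31 - -14*-9)=401, (-14*-12 - 10*-31)=478, (10*-9 - 11*-12)=42, (11*26 - -36*-9)=-38, (-36*-9 - -17*26)=766; twice the area = |1649| = 1649; area = 1649/2; answer 1649/2
Stage 2: U1 = 1649/2; threaded value p + q = 1651; m = 23976; 23976 = 2^3 * 3^4 * 37; sigma = (1 + 2 + 4 + 8) * (1 + 3 + 9 + 27 + 81) * (1 + 37) = 15 * 121 * 38 = 68970; answer 68970
Stage 3: U2 = 68970; c = -26; remainder = value at the root: -9*(-26)^2 - 4*(-26)^1 - 7 = (-6084) + (104) + (-7) = -5987; answer -5987
Stage 4: U3 = -5987; r = 1; a(2) = 3*(32) - 2*(1) = 94; iterating: a(2)=94, a(3)=218, a(4)=466, a(5)=962, a(6)=1954, a(7)=3938, a(8)=7906, a(9)=15842, a(10)=31714, a(11)=63458, a(12)=126946, a(13)=253922, a(14)=507874; answer 507874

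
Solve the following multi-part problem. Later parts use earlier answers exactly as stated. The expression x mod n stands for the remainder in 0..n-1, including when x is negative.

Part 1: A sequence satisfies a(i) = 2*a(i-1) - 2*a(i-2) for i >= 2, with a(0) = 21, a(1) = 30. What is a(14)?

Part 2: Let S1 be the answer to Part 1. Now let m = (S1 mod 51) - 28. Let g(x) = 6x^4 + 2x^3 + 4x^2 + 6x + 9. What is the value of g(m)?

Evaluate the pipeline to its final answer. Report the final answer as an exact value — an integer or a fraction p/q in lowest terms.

Part 1: a(2) = 2*(30) - 2*(21) = 18; iterating: a(2)=18, a(3)=-24, a(4)=-84, a(5)=-120, a(6)=-72, a(7)=96, a(8)=336, a(9)=480, a(10)=288, a(11)=-384, a(12)=-1344, a(13)=-1920, a(14)=-1152; answer -1152
Part 2: S1 = -1152; m = -7; 6*(-7)^4 + 2*(-7)^3 + 4*(-7)^2 + 6*(-7)^1 + 9 = (14406) + (-686) + (196) + (-42) + (9) = 13883; answer 13883

13883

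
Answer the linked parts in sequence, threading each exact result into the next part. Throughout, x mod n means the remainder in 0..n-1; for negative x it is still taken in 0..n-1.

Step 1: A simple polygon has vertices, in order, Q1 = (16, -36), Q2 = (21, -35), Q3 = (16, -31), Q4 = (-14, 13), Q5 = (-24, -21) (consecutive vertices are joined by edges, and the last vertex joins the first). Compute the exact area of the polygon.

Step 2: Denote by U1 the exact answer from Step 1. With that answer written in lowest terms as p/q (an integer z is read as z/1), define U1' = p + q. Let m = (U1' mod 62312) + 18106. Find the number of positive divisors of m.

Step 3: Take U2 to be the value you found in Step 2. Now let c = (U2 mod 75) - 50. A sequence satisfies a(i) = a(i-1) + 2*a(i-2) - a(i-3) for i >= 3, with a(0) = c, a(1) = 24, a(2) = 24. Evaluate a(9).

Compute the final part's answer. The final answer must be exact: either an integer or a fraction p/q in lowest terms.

Step 1: cross terms: (16*-35 - 21*-36)=196, (21*-31 - 16*-35)=-91, (16*13 - -14*-31)=-226, (-14*-21 - -24*13)=606, (-24*-36 - 16*-21)=1200; twice the area = |1685| = 1685; area = 1685/2; answer 1685/2
Step 2: U1 = 1685/2; threaded value p + q = 1687; m = 19793; 19793 is prime, so its only divisors are 1 and 19793; count = 2; answer 2
Step 3: U2 = 2; c = -48; a(3) = 1*(24) + 2*(24) - 1*(-48) = 120; iterating: a(3)=120, a(4)=144, a(5)=360, a(6)=528, a(7)=1104, a(8)=1800, a(9)=3480; answer 3480

3480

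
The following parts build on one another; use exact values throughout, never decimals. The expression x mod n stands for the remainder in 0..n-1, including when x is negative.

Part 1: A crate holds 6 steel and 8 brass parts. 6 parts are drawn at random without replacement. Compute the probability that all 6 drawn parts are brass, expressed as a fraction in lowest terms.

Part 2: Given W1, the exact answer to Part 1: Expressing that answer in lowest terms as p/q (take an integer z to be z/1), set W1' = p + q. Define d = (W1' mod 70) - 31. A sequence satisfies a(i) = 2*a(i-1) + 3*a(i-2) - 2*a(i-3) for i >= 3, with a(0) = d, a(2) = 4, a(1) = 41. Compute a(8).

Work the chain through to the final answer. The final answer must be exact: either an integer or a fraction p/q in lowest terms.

Part 1: total draws C(14,6) = 3003; favorable C(8,6) = 28; P = 4/429; answer 4/429
Part 2: W1 = 4/429; threaded value p + q = 433; d = -18; a(3) = 2*(4) + 3*(41) - 2*(-18) = 167; iterating: a(3)=167, a(4)=264, a(5)=1021, a(6)=2500, a(7)=7535, a(8)=20528; answer 20528

20528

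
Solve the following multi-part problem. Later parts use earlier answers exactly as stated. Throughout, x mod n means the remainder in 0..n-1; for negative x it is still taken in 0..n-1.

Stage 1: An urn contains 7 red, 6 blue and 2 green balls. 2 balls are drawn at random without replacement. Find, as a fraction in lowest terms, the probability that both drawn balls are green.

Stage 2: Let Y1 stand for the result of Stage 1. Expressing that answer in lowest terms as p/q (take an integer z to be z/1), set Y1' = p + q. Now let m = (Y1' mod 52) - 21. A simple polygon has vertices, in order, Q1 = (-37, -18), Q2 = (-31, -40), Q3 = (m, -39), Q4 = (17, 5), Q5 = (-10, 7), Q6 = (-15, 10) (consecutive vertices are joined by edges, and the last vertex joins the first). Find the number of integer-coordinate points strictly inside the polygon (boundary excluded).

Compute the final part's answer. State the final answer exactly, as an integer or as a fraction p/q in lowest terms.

Stage 1: total draws C(15,2) = 105; favorable C(2,2) = 1; P = 1/105; answer 1/105
Stage 2: Y1 = 1/105; threaded value p + q = 106; m = -19; cross terms: (-37*-40 - -31*-18)=922, (-31*-39 - -19*-40)=449, (-19*5 - 17*-39)=568, (17*7 - -10*5)=169, (-10*10 - -15*7)=5, (-15*-18 - -37*10)=640; twice the area = |2753| = 2753; area = 2753/2; boundary points = 2 + 1 + 4 + 1 + 1 + 2 = 11; strictly interior points = area - boundary/2 + 1 = 1372; answer 1372

1372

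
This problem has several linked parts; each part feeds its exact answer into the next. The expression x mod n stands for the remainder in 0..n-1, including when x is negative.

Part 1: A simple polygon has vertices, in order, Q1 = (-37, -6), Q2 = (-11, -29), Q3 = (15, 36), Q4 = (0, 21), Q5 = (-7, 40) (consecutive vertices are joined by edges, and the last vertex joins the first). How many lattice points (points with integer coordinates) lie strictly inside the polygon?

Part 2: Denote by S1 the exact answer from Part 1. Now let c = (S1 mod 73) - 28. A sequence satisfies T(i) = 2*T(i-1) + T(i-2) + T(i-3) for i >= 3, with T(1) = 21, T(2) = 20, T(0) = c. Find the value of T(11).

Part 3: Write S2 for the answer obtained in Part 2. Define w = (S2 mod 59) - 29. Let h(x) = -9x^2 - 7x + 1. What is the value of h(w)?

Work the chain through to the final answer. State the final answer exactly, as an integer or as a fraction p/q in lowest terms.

Part 1: cross terms: (-37*-29 - -11*-6)=1007, (-11*36 - 15*-29)=39, (15*21 - 0*36)=315, (0*40 - -7*21)=147, (-7*-6 - -37*40)=1522; twice the area = |3030| = 3030; area = 1515; boundary points = 1 + 13 + 15 + 1 + 2 = 32; strictly interior points = area - boundary/2 + 1 = 1500; answer 1500
Part 2: S1 = 1500; c = 12; T(3) = 2*(20) + 1*(21) + 1*(12) = 73; iterating: T(3)=73, T(4)=187, T(5)=467, T(6)=1194, T(7)=3042, T(8)=7745, T(9)=19726, T(10)=50239, T(11)=127949; answer 127949
Part 3: S2 = 127949; w = 8; -9*(8)^2 - 7*(8)^1 + 1 = (-576) + (-56) + (1) = -631; answer -631

-631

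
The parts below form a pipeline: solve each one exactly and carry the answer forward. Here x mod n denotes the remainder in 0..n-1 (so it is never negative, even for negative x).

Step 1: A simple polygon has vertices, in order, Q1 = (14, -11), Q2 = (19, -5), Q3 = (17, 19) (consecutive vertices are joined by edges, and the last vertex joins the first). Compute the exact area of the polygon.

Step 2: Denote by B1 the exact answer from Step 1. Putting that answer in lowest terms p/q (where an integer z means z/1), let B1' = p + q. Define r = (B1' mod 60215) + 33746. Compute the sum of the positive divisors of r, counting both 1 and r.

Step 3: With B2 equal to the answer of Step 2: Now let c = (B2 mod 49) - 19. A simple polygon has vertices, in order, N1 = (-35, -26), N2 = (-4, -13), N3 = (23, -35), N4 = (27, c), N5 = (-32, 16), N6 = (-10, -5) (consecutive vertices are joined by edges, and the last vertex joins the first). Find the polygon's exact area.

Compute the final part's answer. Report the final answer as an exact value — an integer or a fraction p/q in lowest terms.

Step 1: cross terms: (14*-5 - 19*-11)=139, (19*19 - 17*-5)=446, (17*-11 - 14*19)=-453; twice the area = |132| = 132; area = 66; answer 66
Step 2: B1 = 66; threaded value p + q = 67; r = 33813; 33813 = 3^2 * 13 * 17^2; sigma = (1 + 3 + 9) * (1 + 13) * (1 + 17 + 289) = 13 * 14 * 307 = 55874; answer 55874
Step 3: B2 = 55874; c = -5; cross terms: (-35*-13 - -4*-26)=351, (-4*-35 - 23*-13)=439, (23*-5 - 27*-35)=830, (27*16 - -32*-5)=272, (-32*-5 - -10*16)=320, (-10*-26 - -35*-5)=85; twice the area = |2297| = 2297; area = 2297/2; answer 2297/2

2297/2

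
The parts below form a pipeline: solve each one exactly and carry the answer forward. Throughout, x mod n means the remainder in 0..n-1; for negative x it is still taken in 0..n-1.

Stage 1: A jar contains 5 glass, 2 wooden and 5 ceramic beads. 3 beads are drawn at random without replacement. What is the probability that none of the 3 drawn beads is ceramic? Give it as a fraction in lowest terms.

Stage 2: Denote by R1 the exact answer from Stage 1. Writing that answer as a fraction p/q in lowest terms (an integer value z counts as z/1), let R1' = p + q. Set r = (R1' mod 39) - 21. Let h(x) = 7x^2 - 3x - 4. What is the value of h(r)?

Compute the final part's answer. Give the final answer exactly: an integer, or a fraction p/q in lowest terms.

590

Stage 1: total draws C(12,3) = 220; favorable C(7,3) = 35; P = 7/44; answer 7/44
Stage 2: R1 = 7/44; threaded value p + q = 51; r = -9; 7*(-9)^2 - 3*(-9)^1 - 4 = (567) + (27) + (-4) = 590; answer 590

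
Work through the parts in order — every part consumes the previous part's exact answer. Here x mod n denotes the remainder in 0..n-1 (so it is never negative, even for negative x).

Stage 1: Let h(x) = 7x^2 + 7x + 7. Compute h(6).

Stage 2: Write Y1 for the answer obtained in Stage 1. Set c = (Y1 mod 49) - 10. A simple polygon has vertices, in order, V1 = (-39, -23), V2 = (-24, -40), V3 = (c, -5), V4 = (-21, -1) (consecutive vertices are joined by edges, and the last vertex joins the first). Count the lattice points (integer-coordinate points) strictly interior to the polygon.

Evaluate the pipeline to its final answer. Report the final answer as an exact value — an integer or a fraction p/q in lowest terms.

670

Stage 1: 7*(6)^2 + 7*(6)^1 + 7 = (252) + (42) + (7) = 301; answer 301
Stage 2: Y1 = 301; c = -3; cross terms: (-39*-40 - -24*-23)=1008, (-24*-5 - -3*-40)=0, (-3*-1 - -21*-5)=-102, (-21*-23 - -39*-1)=444; twice the area = |1350| = 1350; area = 675; boundary points = 1 + 7 + 2 + 2 = 12; strictly interior points = area - boundary/2 + 1 = 670; answer 670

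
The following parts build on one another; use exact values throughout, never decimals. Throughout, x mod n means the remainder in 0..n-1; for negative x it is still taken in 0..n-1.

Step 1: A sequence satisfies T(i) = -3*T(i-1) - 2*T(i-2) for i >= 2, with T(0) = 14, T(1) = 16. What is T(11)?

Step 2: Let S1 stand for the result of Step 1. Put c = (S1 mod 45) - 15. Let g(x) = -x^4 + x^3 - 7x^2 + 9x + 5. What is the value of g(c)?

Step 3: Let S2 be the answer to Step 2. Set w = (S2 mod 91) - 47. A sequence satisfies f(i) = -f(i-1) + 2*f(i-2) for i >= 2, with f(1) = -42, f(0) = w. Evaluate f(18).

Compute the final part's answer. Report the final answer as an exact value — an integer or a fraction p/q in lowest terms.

174722

Step 1: T(2) = -3*(16) - 2*(14) = -76; iterating: T(2)=-76, T(3)=196, T(4)=-436, T(5)=916, T(6)=-1876, T(7)=3796, T(8)=-7636, T(9)=15316, T(10)=-30676, T(11)=61396; answer 61396
Step 2: S1 = 61396; c = 1; -1*(1)^4 + 1*(1)^3 - 7*(1)^2 + 9*(1)^1 + 5 = (-1) + (1) + (-7) + (9) + (5) = 7; answer 7
Step 3: S2 = 7; w = -40; f(2) = -1*(-42) + 2*(-40) = -38; iterating: f(2)=-38, f(3)=-46, f(4)=-30, f(5)=-62, f(6)=2, f(7)=-126, f(8)=130, f(9)=-382, f(10)=642, f(11)=-1406, f(12)=2690, f(13)=-5502, f(14)=10882, f(15)=-21886, f(16)=43650, f(17)=-87422, f(18)=174722; answer 174722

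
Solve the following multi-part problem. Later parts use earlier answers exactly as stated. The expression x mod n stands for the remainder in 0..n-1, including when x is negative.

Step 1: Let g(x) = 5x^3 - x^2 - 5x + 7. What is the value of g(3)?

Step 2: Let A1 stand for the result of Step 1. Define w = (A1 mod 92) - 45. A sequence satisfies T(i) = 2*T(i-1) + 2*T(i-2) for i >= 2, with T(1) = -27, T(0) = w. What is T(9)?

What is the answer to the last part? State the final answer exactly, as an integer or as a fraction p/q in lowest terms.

Step 1: 5*(3)^3 - 1*(3)^2 - 5*(3)^1 + 7 = (135) + (-9) + (-15) + (7) = 118; answer 118
Step 2: A1 = 118; w = -19; T(2) = 2*(-27) + 2*(-19) = -92; iterating: T(2)=-92, T(3)=-238, T(4)=-660, T(5)=-1796, T(6)=-4912, T(7)=-13416, T(8)=-36656, T(9)=-100144; answer -100144

-100144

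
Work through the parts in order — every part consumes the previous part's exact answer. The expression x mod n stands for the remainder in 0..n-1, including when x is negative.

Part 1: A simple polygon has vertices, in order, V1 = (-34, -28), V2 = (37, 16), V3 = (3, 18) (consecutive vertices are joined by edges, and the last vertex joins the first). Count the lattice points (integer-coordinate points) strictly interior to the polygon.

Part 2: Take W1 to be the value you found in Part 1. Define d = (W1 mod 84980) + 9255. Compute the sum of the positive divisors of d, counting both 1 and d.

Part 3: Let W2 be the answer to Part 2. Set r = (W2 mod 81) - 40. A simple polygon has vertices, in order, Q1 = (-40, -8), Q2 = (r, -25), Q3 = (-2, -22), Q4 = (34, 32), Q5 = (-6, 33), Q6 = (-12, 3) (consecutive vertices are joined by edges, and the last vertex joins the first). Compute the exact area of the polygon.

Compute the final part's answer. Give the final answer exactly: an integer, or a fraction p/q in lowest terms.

Part 1: cross terms: (-34*16 - 37*-28)=492, (37*18 - 3*16)=618, (3*-28 - -34*18)=528; twice the area = |1638| = 1638; area = 819; boundary points = 1 + 2 + 1 = 4; strictly interior points = area - boundary/2 + 1 = 818; answer 818
Part 2: W1 = 818; d = 10073; 10073 = 7 * 1439; sigma = (1 + 7) * (1 + 1439) = 8 * 1440 = 11520; answer 11520
Part 3: W2 = 11520; r = -22; cross terms: (-40*-25 - -22*-8)=824, (-22*-22 - -2*-25)=434, (-2*32 - 34*-22)=684, (34*33 - -6*32)=1314, (-6*3 - -12*33)=378, (-12*-8 - -40*3)=216; twice the area = |3850| = 3850; area = 1925; answer 1925

1925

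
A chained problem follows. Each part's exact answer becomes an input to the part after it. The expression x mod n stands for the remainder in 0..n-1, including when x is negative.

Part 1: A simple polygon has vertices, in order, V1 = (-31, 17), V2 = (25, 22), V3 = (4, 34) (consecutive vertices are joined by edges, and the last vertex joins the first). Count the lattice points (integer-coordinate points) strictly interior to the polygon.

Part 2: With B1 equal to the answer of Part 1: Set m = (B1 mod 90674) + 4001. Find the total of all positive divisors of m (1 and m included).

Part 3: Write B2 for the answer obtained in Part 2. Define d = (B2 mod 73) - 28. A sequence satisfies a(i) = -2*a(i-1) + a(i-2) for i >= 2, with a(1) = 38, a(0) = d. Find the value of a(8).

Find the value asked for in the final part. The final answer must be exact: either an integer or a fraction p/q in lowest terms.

Part 1: cross terms: (-31*22 - 25*17)=-1107, (25*34 - 4*22)=762, (4*17 - -31*34)=1122; twice the area = |777| = 777; area = 777/2; boundary points = 1 + 3 + 1 = 5; strictly interior points = area - boundary/2 + 1 = 387; answer 387
Part 2: B1 = 387; m = 4388; 4388 = 2^2 * 1097; sigma = (1 + 2 + 4) * (1 + 1097) = 7 * 1098 = 7686; answer 7686
Part 3: B2 = 7686; d = -7; a(2) = -2*(38) + 1*(-7) = -83; iterating: a(2)=-83, a(3)=204, a(4)=-491, a(5)=1186, a(6)=-2863, a(7)=6912, a(8)=-16687; answer -16687

-16687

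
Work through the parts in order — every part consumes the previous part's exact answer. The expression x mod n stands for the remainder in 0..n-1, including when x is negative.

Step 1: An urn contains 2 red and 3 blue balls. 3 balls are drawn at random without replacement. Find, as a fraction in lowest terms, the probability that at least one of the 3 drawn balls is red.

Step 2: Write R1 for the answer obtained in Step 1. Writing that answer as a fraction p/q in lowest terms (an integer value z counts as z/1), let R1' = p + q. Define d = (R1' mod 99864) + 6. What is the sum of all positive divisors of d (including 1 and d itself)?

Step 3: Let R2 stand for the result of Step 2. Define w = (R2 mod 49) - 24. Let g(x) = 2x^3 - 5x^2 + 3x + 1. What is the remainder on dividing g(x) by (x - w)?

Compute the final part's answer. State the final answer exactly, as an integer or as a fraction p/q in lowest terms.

463

Step 1: total draws C(5,3) = 10; complement C(3,3) = 1; favorable 10 - 1 = 9; P = 9/10; answer 9/10
Step 2: R1 = 9/10; threaded value p + q = 19; d = 25; 25 = 5^2; sigma = (1 + 5 + 25) = 31; answer 31
Step 3: R2 = 31; w = 7; remainder = value at the root: 2*(7)^3 - 5*(7)^2 + 3*(7)^1 + 1 = (686) + (-245) + (21) + (1) = 463; answer 463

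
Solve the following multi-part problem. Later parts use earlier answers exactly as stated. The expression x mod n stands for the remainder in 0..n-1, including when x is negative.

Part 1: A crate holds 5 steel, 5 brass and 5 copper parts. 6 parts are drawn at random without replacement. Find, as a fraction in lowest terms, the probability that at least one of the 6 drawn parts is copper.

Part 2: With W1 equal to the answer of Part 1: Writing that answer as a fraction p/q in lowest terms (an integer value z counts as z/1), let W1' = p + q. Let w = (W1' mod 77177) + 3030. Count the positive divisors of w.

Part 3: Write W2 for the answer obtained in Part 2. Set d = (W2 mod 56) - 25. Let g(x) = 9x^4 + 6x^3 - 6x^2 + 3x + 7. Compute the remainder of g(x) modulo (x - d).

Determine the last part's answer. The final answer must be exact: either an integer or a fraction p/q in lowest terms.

720433

Part 1: total draws C(15,6) = 5005; complement C(10,6) = 210; favorable 5005 - 210 = 4795; P = 137/143; answer 137/143
Part 2: W1 = 137/143; threaded value p + q = 280; w = 3310; 3310 = 2 * 5 * 331; number of divisors = (1+1) * (1+1) * (1+1) = 8; answer 8
Part 3: W2 = 8; d = -17; remainder = value at the root: 9*(-17)^4 + 6*(-17)^3 - 6*(-17)^2 + 3*(-17)^1 + 7 = (751689) + (-29478) + (-1734) + (-51) + (7) = 720433; answer 720433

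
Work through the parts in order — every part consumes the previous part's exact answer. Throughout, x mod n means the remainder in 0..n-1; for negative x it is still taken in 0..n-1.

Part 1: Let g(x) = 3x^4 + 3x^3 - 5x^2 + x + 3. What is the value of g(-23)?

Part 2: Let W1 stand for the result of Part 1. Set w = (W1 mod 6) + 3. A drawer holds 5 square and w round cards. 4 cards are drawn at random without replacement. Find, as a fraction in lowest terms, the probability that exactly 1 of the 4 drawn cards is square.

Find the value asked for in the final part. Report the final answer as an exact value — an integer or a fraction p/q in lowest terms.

56/143

Part 1: 3*(-23)^4 + 3*(-23)^3 - 5*(-23)^2 + 1*(-23)^1 + 3 = (839523) + (-36501) + (-2645) + (-23) + (3) = 800357; answer 800357
Part 2: W1 = 800357; w = 8; total draws C(13,4) = 715; favorable C(5,1)*C(8,3) = 280; P = 56/143; answer 56/143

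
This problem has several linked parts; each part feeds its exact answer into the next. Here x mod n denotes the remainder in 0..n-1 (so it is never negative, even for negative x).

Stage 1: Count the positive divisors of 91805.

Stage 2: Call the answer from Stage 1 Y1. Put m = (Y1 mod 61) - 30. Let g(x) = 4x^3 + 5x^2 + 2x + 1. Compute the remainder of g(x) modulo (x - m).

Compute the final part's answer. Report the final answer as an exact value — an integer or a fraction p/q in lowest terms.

Stage 1: 91805 = 5 * 7 * 43 * 61; number of divisors = (1+1) * (1+1) * (1+1) * (1+1) = 16; answer 16
Stage 2: Y1 = 16; m = -14; remainder = value at the root: 4*(-14)^3 + 5*(-14)^2 + 2*(-14)^1 + 1 = (-10976) + (980) + (-28) + (1) = -10023; answer -10023

-10023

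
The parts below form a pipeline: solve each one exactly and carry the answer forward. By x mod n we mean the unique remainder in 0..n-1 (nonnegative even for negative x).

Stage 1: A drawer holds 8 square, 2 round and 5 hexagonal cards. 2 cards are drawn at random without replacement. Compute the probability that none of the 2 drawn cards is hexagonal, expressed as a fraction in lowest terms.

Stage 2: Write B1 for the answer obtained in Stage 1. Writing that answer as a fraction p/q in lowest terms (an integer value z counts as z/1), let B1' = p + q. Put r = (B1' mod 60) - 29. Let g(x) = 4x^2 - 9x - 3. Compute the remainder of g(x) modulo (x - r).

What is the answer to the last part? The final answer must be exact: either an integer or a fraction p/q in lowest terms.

1612

Stage 1: total draws C(15,2) = 105; favorable C(10,2) = 45; P = 3/7; answer 3/7
Stage 2: B1 = 3/7; threaded value p + q = 10; r = -19; remainder = value at the root: 4*(-19)^2 - 9*(-19)^1 - 3 = (1444) + (171) + (-3) = 1612; answer 1612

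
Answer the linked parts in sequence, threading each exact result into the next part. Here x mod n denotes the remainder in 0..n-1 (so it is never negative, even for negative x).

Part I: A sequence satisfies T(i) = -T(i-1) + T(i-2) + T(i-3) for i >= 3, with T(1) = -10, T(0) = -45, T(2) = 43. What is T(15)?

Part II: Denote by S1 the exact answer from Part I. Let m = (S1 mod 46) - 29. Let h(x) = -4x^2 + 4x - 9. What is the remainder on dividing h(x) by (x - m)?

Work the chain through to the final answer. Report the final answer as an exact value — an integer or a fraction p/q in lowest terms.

Part I: T(3) = -1*(43) + 1*(-10) + 1*(-45) = -98; iterating: T(3)=-98, T(4)=131, T(5)=-186, T(6)=219, T(7)=-274, T(8)=307, T(9)=-362, T(10)=395, T(11)=-450, T(12)=483, T(13)=-538, T(14)=571, T(15)=-626; answer -626
Part II: S1 = -626; m = -11; remainder = value at the root: -4*(-11)^2 + 4*(-11)^1 - 9 = (-484) + (-44) + (-9) = -537; answer -537

-537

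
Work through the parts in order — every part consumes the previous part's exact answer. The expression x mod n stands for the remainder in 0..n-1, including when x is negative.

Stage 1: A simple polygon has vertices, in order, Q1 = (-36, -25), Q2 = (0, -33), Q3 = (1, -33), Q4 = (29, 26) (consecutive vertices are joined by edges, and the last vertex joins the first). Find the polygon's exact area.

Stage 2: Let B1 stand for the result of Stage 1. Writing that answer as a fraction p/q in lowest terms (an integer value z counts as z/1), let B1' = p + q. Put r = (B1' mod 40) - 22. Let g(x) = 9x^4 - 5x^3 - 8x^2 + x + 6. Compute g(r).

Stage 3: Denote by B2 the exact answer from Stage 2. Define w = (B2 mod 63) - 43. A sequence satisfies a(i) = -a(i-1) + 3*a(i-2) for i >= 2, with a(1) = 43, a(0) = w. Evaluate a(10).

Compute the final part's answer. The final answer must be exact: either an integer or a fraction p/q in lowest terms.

-110797

Stage 1: cross terms: (-36*-33 - 0*-25)=1188, (0*-33 - 1*-33)=33, (1*26 - 29*-33)=983, (29*-25 - -36*26)=211; twice the area = |2415| = 2415; area = 2415/2; answer 2415/2
Stage 2: B1 = 2415/2; threaded value p + q = 2417; r = -5; 9*(-5)^4 - 5*(-5)^3 - 8*(-5)^2 + 1*(-5)^1 + 6 = (5625) + (625) + (-200) + (-5) + (6) = 6051; answer 6051
Stage 3: B2 = 6051; w = -40; a(2) = -1*(43) + 3*(-40) = -163; iterating: a(2)=-163, a(3)=292, a(4)=-781, a(5)=1657, a(6)=-4000, a(7)=8971, a(8)=-20971, a(9)=47884, a(10)=-110797; answer -110797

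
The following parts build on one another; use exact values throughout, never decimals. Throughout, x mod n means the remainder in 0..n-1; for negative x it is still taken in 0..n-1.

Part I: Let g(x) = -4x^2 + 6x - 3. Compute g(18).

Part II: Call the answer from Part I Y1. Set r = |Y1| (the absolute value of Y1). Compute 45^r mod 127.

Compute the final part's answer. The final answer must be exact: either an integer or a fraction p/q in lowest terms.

10

Part I: -4*(18)^2 + 6*(18)^1 - 3 = (-1296) + (108) + (-3) = -1191; answer -1191
Part II: Y1 = -1191; r = 1191; squarings mod 127: 45^1=45, 45^2=120, 45^4=49, 45^8=115, 45^16=17, 45^32=35, 45^64=82, 45^128=120, 45^256=49, 45^512=115, 45^1024=17; 45^1191 = 45^1 * 45^2 * 45^4 * 45^32 * 45^128 * 45^1024 = 10 (mod 127); answer 10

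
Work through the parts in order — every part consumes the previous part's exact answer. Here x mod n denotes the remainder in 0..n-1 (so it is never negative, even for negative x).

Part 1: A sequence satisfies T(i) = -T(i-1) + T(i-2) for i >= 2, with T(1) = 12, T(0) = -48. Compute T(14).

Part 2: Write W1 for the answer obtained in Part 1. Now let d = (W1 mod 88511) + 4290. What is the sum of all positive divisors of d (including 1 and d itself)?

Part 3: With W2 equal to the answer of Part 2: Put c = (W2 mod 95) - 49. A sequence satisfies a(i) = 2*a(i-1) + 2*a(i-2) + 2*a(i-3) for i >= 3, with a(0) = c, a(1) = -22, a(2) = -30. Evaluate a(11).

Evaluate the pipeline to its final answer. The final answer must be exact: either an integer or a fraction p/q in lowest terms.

-554960

Part 1: T(2) = -1*(12) + 1*(-48) = -60; iterating: T(2)=-60, T(3)=72, T(4)=-132, T(5)=204, T(6)=-336, T(7)=540, T(8)=-876, T(9)=1416, T(10)=-2292, T(11)=3708, T(12)=-6000, T(13)=9708, T(14)=-15708; answer -15708
Part 2: W1 = -15708; d = 77093; 77093 is prime, so its only divisors are 1 and 77093; sigma = 1 + 77093 = 77094; answer 77094
Part 3: W2 = 77094; c = 0; a(3) = 2*(-30) + 2*(-22) + 2*(0) = -104; iterating: a(3)=-104, a(4)=-312, a(5)=-892, a(6)=-2616, a(7)=-7640, a(8)=-22296, a(9)=-65104, a(10)=-190080, a(11)=-554960; answer -554960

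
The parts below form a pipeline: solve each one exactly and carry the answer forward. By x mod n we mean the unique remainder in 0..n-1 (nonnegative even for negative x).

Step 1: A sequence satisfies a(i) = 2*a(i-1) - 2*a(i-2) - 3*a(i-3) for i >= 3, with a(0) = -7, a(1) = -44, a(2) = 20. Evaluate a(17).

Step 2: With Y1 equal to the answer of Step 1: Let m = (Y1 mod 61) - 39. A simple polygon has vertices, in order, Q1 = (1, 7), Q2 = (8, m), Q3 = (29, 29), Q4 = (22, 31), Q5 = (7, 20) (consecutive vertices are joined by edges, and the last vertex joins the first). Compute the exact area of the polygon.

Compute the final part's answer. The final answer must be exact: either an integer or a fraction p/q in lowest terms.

Step 1: a(3) = 2*(20) - 2*(-44) - 3*(-7) = 149; iterating: a(3)=149, a(4)=390, a(5)=422, a(6)=-383, a(7)=-2780, a(8)=-6060, a(9)=-5411, a(10)=9638, a(11)=48278, a(12)=93513, a(13)=61556, a(14)=-208748, a(15)=-821147, a(16)=-1409466, a(17)=-550394; answer -550394
Step 2: Y1 = -550394; m = -30; cross terms: (1*-30 - 8*7)=-86, (8*29 - 29*-30)=1102, (29*31 - 22*29)=261, (22*20 - 7*31)=223, (7*7 - 1*20)=29; twice the area = |1529| = 1529; area = 1529/2; answer 1529/2

1529/2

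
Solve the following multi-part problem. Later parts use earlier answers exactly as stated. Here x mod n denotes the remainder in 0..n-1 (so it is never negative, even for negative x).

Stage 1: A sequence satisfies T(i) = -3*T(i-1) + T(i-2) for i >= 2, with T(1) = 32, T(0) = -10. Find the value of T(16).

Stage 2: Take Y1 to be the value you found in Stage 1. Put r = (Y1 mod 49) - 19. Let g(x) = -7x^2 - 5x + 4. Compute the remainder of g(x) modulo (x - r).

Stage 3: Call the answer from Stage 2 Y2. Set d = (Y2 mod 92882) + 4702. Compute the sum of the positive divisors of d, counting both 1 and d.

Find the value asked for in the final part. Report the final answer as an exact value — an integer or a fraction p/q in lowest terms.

202356

Stage 1: T(2) = -3*(32) + 1*(-10) = -106; iterating: T(2)=-106, T(3)=350, T(4)=-1156, T(5)=3818, T(6)=-12610, T(7)=41648, T(8)=-137554, T(9)=454310, T(10)=-1500484, T(11)=4955762, T(12)=-16367770, T(13)=54059072, T(14)=-178544986, T(15)=589694030, T(16)=-1947627076; answer -1947627076
Stage 2: Y1 = -1947627076; r = 13; remainder = value at the root: -7*(13)^2 - 5*(13)^1 + 4 = (-1183) + (-65) + (4) = -1244; answer -1244
Stage 3: Y2 = -1244; d = 96340; 96340 = 2^2 * 5 * 4817; sigma = (1 + 2 + 4) * (1 + 5) * (1 + 4817) = 7 * 6 * 4818 = 202356; answer 202356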